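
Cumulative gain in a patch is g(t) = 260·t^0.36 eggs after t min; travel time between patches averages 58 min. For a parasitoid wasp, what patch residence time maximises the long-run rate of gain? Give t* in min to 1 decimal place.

32.6 min

Optimal t* satisfies g'(t*) = g(t*)/(T + t*).
g'(t) = 0.36·260·t^-0.64. Setting 0.36·260·t^-0.64 = 260·t^0.36/(58+t) gives 0.36(58+t) = t, so 0.64·t = 0.36×58.
t* = 0.36×58/0.64 = 32.62 min.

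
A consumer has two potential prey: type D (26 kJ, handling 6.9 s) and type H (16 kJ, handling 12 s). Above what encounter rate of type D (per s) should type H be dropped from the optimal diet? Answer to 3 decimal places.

At the threshold, the rate on type D alone equals the profitability of type H: λ·26/(1 + λ·6.9) = 16/12 = 1.333.
Rearranging, λ(26 − 1.333×6.9) = 1.333, so λ = 1.333/16.8 = 0.07937 per s.

0.079 per s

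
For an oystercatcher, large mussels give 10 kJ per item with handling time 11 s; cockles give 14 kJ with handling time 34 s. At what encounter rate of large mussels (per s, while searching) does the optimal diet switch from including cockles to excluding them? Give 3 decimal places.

0.075 per s

The zero-one rule: include cockles iff E₂/h₂ > λE₁/(1+λh₁). Equality gives the switch point.
λE₁h₂ = E₂ + λE₂h₁ ⇒ λ = E₂/(E₁h₂ − E₂h₁) = 14/(340 − 154) = 0.07527 per s.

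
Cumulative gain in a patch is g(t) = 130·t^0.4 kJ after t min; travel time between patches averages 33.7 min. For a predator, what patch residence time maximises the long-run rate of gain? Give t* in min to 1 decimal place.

22.5 min

Maximise g(t)/(T+t): set derivative to zero → g'(t)(T+t) = g(t).
g'(t) = 0.4·130·t^-0.6. Setting 0.4·130·t^-0.6 = 130·t^0.4/(33.7+t) gives 0.4(33.7+t) = t, so 0.60·t = 0.4×33.7.
t* = 0.4×33.7/0.60 = 22.47 min.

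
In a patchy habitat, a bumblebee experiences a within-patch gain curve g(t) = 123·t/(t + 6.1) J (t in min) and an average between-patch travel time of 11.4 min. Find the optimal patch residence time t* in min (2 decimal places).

Maximise g(t)/(T+t): set derivative to zero → g'(t)(T+t) = g(t).
g'(t) = 123·6.1/(t + 6.1)². Setting 123·6.1/(t+6.1)² = 123t/[(t+6.1)(11.4+t)] gives 6.1(11.4+t) = t(t+6.1), so t² = 6.1×11.4 = 69.54.
t* = √69.54 = 8.339 min.

8.34 min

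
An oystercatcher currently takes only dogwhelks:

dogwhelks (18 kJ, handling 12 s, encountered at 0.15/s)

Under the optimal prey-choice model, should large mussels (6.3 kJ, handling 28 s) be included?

Intake rate on the current diet: R = (0.15×18) / (1 + 0.15×12) = 2.7/2.8 = 0.9643 kJ/s.
Profitability of large mussels: 6.3/28 = 0.225 kJ/s.
0.225 < 0.9643, so adding large mussels would lower the average — exclude it.

No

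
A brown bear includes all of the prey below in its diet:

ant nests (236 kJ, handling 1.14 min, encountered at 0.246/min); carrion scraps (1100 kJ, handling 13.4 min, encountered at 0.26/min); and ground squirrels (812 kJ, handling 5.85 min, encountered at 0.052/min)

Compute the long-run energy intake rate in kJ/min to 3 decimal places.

R = Σλ_iE_i / (1 + Σλ_ih_i)
Numerator: 0.246×236 + 0.26×1100 + 0.052×812 = 386.3
Denominator: 1 + 0.246×1.14 + 0.26×13.4 + 0.052×5.85 = 5.069
R = 386.3/5.069 = 76.21 kJ/min

76.210 kJ/min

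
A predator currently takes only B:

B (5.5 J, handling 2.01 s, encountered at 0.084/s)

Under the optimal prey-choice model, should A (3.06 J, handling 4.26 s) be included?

Current rate: (0.084×5.5)/(1 + 0.084×2.01) = 0.3953 J/s.
Profitability of A: 3.06/4.26 = 0.7183 J/s.
Since 0.7183 > R, including A increases the long-run rate.

Yes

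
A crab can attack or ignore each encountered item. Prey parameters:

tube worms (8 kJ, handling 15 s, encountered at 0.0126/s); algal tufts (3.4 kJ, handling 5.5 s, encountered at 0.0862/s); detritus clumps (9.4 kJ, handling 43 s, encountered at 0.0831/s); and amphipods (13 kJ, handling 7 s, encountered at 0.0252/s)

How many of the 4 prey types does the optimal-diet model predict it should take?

E/h in descending order: amphipods 1.86, algal tufts 0.618, tube worms 0.533, detritus clumps 0.219 kJ/s. The optimal diet is the largest prefix of this list for which every included type satisfies E_i/h_i > R on the types above it.
Rate on top 1: 0.2785. algal tufts: 0.618 > 0.2785 → include.
Rate on top 2: 0.3761. tube worms: 0.533 > 0.3761 → include.
Rate on top 3: 0.3922. detritus clumps: 0.219 < 0.3922 → exclude; stop.
Optimal diet: amphipods, algal tufts, tube worms — 3 of 4 types.

3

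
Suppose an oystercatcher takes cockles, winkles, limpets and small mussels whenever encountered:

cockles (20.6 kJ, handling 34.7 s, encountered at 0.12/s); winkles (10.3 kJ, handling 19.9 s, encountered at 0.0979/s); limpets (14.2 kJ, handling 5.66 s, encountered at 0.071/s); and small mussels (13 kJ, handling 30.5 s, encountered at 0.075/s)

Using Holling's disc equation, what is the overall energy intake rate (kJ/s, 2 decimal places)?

R = Σλ_iE_i / (1 + Σλ_ih_i)
Numerator: 0.12×20.6 + 0.0979×10.3 + 0.071×14.2 + 0.075×13 = 5.464
Denominator: 1 + 0.12×34.7 + 0.0979×19.9 + 0.071×5.66 + 0.075×30.5 = 9.802
R = 5.464/9.802 = 0.5574 kJ/s

0.56 kJ/s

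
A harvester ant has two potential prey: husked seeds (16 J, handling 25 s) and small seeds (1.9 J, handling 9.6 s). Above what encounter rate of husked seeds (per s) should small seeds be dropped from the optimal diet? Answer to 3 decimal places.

0.018 per s

Drop small seeds once their profitability E₂/h₂ falls below the rate achievable on husked seeds alone: E₂/h₂ = λE₁/(1 + λh₁).
Solve for λ: λE₁h₂ = E₂(1 + λh₁) → λ(E₁h₂ − E₂h₁) = E₂ → λ = E₂/(E₁h₂ − E₂h₁).
λ = 1.9/(16×9.6 − 1.9×25) = 1.9/106.1 = 0.01791 per s.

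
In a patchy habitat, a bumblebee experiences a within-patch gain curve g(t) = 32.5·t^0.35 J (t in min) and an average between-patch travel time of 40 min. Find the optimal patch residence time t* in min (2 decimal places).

Optimal t* satisfies g'(t*) = g(t*)/(T + t*).
g'(t) = 0.35·32.5·t^-0.65. Setting 0.35·32.5·t^-0.65 = 32.5·t^0.35/(40+t) gives 0.35(40+t) = t, so 0.65·t = 0.35×40.
t* = 0.35×40/0.65 = 21.54 min.

21.54 min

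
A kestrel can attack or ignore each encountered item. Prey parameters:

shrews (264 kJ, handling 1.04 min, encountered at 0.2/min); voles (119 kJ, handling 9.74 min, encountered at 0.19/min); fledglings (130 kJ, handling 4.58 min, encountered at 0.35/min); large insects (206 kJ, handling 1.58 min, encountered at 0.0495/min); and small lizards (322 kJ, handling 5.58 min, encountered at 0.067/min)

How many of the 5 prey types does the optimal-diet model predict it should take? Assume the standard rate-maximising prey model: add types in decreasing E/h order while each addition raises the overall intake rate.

Profitabilities (E/h, kJ/min): shrews 254, large insects 130, small lizards 57.7, fledglings 28.4, voles 12.2. Add prey in this order while the next type's profitability exceeds the intake rate on those already taken.
Rate on top 1: 43.71. large insects: 130 > 43.71 → include.
Rate on top 2: 48.98. small lizards: 57.7 > 48.98 → include.
Rate on top 3: 50.94. fledglings: 28.4 < 50.94 → exclude; stop.
Optimal diet: shrews, large insects, small lizards — 3 of 5 types.

3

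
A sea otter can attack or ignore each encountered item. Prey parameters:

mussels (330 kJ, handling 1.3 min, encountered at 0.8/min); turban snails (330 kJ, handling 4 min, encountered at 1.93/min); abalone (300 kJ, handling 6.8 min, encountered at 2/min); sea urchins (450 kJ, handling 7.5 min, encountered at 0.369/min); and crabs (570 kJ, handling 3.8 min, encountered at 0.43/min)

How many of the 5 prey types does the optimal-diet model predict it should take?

E/h in descending order: mussels 254, crabs 150, turban snails 82.5, sea urchins 60, abalone 44.1 kJ/min. The optimal diet is the largest prefix of this list for which every included type satisfies E_i/h_i > R on the types above it.
Rate on top 1: 129.4. crabs: 150 > 129.4 → include.
Rate on top 2: 138.6. turban snails: 82.5 < 138.6 → exclude; stop.
Optimal diet: mussels, crabs — 2 of 5 types.

2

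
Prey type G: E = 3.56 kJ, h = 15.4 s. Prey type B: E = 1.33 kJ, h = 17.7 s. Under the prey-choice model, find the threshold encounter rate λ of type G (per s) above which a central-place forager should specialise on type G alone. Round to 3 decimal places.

At the threshold, the rate on type G alone equals the profitability of type B: λ·3.56/(1 + λ·15.4) = 1.33/17.7 = 0.07514.
Rearranging, λ(3.56 − 0.07514×15.4) = 0.07514, so λ = 0.07514/2.403 = 0.03127 per s.

0.031 per s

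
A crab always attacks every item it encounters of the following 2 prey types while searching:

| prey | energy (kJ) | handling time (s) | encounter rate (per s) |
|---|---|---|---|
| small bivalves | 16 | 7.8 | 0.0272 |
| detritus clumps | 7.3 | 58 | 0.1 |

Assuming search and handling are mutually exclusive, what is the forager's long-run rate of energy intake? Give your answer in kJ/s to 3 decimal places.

R = (0.0272×16 + 0.1×7.3) / (1 + 0.0272×7.8 + 0.1×58) = 1.165/7.012 = 0.1662 kJ/s.

0.166 kJ/s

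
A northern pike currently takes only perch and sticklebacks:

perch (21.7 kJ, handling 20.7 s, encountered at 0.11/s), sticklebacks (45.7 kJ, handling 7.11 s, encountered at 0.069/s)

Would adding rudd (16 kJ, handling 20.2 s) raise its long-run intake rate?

Intake rate on the current diet: R = (0.11×21.7 + 0.069×45.7) / (1 + 0.11×20.7 + 0.069×7.11) = 5.54/3.768 = 1.471 kJ/s.
rudd: E/h = 16/20.2 = 0.7921 kJ/s.
Since 0.7921 < R, time spent handling rudd is better spent searching.

No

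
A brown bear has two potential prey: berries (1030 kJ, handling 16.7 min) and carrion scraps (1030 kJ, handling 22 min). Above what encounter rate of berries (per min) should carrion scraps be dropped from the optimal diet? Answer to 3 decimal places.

0.189 per min

Drop carrion scraps once their profitability E₂/h₂ falls below the rate achievable on berries alone: E₂/h₂ = λE₁/(1 + λh₁).
Solve for λ: λE₁h₂ = E₂(1 + λh₁) → λ(E₁h₂ − E₂h₁) = E₂ → λ = E₂/(E₁h₂ − E₂h₁).
λ = 1030/(1030×22 − 1030×16.7) = 1030/5459 = 0.1887 per min.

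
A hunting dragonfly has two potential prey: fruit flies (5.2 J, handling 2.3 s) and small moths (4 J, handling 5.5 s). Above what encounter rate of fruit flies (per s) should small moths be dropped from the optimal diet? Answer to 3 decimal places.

The zero-one rule: include small moths iff E₂/h₂ > λE₁/(1+λh₁). Equality gives the switch point.
λE₁h₂ = E₂ + λE₂h₁ ⇒ λ = E₂/(E₁h₂ − E₂h₁) = 4/(28.6 − 9.2) = 0.2062 per s.

0.206 per s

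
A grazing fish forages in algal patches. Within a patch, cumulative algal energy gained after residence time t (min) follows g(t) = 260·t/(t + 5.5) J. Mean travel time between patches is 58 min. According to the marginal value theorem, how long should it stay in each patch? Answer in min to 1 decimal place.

By the marginal value theorem, leave when the instantaneous gain rate g'(t) equals the habitat-wide average g(t)/(T + t).
g'(t) = 260·5.5/(t + 5.5)². Setting 260·5.5/(t+5.5)² = 260t/[(t+5.5)(58+t)] gives 5.5(58+t) = t(t+5.5), so t² = 5.5×58 = 319.
t* = √319 = 17.86 min.

17.9 min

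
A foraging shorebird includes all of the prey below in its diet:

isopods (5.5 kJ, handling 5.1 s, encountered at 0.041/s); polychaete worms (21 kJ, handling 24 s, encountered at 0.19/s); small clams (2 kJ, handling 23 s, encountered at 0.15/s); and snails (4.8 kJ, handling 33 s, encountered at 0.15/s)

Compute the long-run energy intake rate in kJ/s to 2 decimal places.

R = (0.041×5.5 + 0.19×21 + 0.15×2 + 0.15×4.8) / (1 + 0.041×5.1 + 0.19×24 + 0.15×23 + 0.15×33) = 5.236/14.17 = 0.3695 kJ/s.

0.37 kJ/s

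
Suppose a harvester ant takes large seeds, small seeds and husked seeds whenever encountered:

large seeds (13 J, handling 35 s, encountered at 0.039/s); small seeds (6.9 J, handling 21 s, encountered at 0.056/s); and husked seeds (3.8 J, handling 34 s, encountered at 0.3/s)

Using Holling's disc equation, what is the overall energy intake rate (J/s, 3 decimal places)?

0.148 J/s

R = Σλ_iE_i / (1 + Σλ_ih_i)
Numerator: 0.039×13 + 0.056×6.9 + 0.3×3.8 = 2.033
Denominator: 1 + 0.039×35 + 0.056×21 + 0.3×34 = 13.74
R = 2.033/13.74 = 0.148 J/s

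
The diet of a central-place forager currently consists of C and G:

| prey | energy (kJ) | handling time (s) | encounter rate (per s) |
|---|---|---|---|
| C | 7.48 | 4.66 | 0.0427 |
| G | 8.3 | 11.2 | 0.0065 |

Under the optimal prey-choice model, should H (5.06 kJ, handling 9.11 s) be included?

Yes

Intake rate on the current diet: R = (0.0427×7.48 + 0.0065×8.3) / (1 + 0.0427×4.66 + 0.0065×11.2) = 0.3733/1.272 = 0.2936 kJ/s.
Profitability of H: 5.06/9.11 = 0.5554 kJ/s.
0.5554 > 0.2936, so adding H raises the average — include it.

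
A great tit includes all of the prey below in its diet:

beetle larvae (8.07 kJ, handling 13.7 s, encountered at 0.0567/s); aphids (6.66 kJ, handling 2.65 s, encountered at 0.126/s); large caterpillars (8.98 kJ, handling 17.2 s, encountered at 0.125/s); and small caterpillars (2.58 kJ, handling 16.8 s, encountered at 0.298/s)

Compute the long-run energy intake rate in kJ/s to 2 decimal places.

R = (0.0567×8.07 + 0.126×6.66 + 0.125×8.98 + 0.298×2.58) / (1 + 0.0567×13.7 + 0.126×2.65 + 0.125×17.2 + 0.298×16.8) = 3.188/9.267 = 0.344 kJ/s.

0.34 kJ/s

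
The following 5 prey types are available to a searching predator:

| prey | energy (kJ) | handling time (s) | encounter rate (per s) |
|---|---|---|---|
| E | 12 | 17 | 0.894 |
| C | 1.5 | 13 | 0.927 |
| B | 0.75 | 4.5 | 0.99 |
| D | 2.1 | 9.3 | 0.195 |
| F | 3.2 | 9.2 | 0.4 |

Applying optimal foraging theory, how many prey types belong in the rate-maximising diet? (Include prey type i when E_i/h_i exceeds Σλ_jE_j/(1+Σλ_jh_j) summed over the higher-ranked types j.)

1

E/h in descending order: E 0.706, F 0.348, D 0.226, B 0.167, C 0.115 kJ/s. The optimal diet is the largest prefix of this list for which every included type satisfies E_i/h_i > R on the types above it.
Rate on top 1: 0.6623. F: 0.348 < 0.6623 → exclude; stop.
Optimal diet: E — 1 of 5 types.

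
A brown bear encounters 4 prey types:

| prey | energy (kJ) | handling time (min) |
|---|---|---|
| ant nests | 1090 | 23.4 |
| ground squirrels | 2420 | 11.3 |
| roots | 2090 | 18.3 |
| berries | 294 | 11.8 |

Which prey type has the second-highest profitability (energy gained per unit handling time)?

In descending order of E/h:
ground squirrels: 2420/11.3 = 214 kJ/min
roots: 2090/18.3 = 114 kJ/min
ant nests: 1090/23.4 = 46.6 kJ/min
berries: 294/11.8 = 24.9 kJ/min

roots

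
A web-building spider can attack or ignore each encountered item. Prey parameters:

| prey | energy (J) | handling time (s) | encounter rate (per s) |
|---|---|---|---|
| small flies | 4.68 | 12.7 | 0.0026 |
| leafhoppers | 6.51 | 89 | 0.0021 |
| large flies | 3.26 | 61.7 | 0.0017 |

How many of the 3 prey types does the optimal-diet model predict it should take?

3

E/h in descending order: small flies 0.369, leafhoppers 0.0731, large flies 0.0528 J/s. The optimal diet is the largest prefix of this list for which every included type satisfies E_i/h_i > R on the types above it.
Rate on top 1: 0.01178. leafhoppers: 0.0731 > 0.01178 → include.
Rate on top 2: 0.02118. large flies: 0.0528 > 0.02118 → include.
Optimal diet: small flies, leafhoppers, large flies — 3 of 3 types.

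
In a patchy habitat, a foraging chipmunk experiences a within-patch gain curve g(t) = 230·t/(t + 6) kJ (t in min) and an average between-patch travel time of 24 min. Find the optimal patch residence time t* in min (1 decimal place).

12.0 min

By the marginal value theorem, leave when the instantaneous gain rate g'(t) equals the habitat-wide average g(t)/(T + t).
g'(t) = 230·6/(t + 6)². Setting 230·6/(t+6)² = 230t/[(t+6)(24+t)] gives 6(24+t) = t(t+6), so t² = 6×24 = 144.
t* = √144 = 12 min.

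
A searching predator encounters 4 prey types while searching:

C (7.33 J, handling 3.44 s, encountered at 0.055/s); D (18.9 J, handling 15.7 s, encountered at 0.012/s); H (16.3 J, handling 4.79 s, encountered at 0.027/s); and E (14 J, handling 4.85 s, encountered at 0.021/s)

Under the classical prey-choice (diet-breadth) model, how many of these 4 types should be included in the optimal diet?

E/h in descending order: H 3.4, E 2.89, C 2.13, D 1.2 J/s. The optimal diet is the largest prefix of this list for which every included type satisfies E_i/h_i > R on the types above it.
Rate on top 1: 0.3897. E: 2.89 > 0.3897 → include.
Rate on top 2: 0.5963. C: 2.13 > 0.5963 → include.
Rate on top 3: 0.8007. D: 1.2 > 0.8007 → include.
Optimal diet: H, E, C, D — 4 of 4 types.

4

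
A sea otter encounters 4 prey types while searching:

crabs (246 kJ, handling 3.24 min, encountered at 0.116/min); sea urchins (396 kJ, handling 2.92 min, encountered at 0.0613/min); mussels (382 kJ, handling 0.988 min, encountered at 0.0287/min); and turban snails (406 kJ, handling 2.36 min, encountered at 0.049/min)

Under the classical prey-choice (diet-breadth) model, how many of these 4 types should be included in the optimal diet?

Profitabilities (E/h, kJ/min): mussels 387, turban snails 172, sea urchins 136, crabs 75.9. Add prey in this order while the next type's profitability exceeds the intake rate on those already taken.
Rate on top 1: 10.66. turban snails: 172 > 10.66 → include.
Rate on top 2: 26.97. sea urchins: 136 > 26.97 → include.
Rate on top 3: 41.67. crabs: 75.9 > 41.67 → include.
Optimal diet: mussels, turban snails, sea urchins, crabs — 4 of 4 types.

4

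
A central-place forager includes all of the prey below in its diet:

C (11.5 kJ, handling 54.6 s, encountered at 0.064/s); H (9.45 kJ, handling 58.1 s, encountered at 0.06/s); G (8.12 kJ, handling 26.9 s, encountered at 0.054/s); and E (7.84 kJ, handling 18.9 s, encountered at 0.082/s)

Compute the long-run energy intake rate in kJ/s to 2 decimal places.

0.22 kJ/s

R = Σλ_iE_i / (1 + Σλ_ih_i)
Numerator: 0.064×11.5 + 0.06×9.45 + 0.054×8.12 + 0.082×7.84 = 2.384
Denominator: 1 + 0.064×54.6 + 0.06×58.1 + 0.054×26.9 + 0.082×18.9 = 10.98
R = 2.384/10.98 = 0.2171 kJ/s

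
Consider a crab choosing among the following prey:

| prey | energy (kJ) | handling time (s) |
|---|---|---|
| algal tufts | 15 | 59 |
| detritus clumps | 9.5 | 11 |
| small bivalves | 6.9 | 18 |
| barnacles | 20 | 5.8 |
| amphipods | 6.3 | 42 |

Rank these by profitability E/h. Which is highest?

barnacles

In descending order of E/h:
barnacles: 20/5.8 = 3.45 kJ/s
detritus clumps: 9.5/11 = 0.864 kJ/s
small bivalves: 6.9/18 = 0.383 kJ/s
algal tufts: 15/59 = 0.254 kJ/s
amphipods: 6.3/42 = 0.15 kJ/s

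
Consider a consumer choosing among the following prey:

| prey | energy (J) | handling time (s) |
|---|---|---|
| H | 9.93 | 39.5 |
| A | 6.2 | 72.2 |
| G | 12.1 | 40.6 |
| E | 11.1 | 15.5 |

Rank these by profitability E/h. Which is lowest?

Profitability E/h (J/s): H = 9.93/39.5 = 0.251, A = 6.2/72.2 = 0.0859, G = 12.1/40.6 = 0.298, E = 11.1/15.5 = 0.716.
Ranked: E > G > H > A.

A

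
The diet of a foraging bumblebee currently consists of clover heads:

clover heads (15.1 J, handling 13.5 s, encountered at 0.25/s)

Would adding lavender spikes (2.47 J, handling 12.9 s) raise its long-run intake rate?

No

Intake rate on the current diet: R = (0.25×15.1) / (1 + 0.25×13.5) = 3.775/4.375 = 0.8629 J/s.
Profitability of lavender spikes: 2.47/12.9 = 0.1915 J/s.
0.1915 < 0.8629, so adding lavender spikes would lower the average — exclude it.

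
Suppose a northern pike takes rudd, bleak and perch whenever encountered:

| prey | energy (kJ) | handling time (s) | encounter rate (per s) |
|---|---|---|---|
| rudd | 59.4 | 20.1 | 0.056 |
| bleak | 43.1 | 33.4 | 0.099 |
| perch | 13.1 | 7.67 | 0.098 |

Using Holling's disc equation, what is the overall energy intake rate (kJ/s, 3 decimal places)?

Energy encountered per unit search time: 0.056×59.4 + 0.099×43.1 + 0.098×13.1 = 8.877 kJ/s.
Handling time per unit search time: 0.056×20.1 + 0.099×33.4 + 0.098×7.67 = 5.184.
Rate = 8.877/(1 + 5.184) = 1.436 kJ/s.

1.436 kJ/s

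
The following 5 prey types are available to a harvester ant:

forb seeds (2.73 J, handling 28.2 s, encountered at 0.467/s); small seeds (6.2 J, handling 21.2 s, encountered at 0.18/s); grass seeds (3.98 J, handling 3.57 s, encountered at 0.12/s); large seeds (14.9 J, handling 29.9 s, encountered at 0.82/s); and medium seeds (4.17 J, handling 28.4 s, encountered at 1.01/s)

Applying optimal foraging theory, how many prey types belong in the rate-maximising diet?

2

Profitabilities (E/h, J/s): grass seeds 1.11, large seeds 0.498, small seeds 0.292, medium seeds 0.147, forb seeds 0.0968. Add prey in this order while the next type's profitability exceeds the intake rate on those already taken.
Rate on top 1: 0.3344. large seeds: 0.498 > 0.3344 → include.
Rate on top 2: 0.4893. small seeds: 0.292 < 0.4893 → exclude; stop.
Optimal diet: grass seeds, large seeds — 2 of 5 types.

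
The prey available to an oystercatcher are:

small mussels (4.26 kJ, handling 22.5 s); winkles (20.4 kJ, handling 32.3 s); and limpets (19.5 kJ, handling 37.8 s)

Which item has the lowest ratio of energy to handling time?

small mussels

In descending order of E/h:
winkles: 20.4/32.3 = 0.632 kJ/s
limpets: 19.5/37.8 = 0.516 kJ/s
small mussels: 4.26/22.5 = 0.189 kJ/s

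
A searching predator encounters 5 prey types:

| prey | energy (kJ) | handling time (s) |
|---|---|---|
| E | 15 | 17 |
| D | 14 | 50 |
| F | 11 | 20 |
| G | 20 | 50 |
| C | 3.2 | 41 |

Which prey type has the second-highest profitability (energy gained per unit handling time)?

In descending order of E/h:
E: 15/17 = 0.882 kJ/s
F: 11/20 = 0.55 kJ/s
G: 20/50 = 0.4 kJ/s
D: 14/50 = 0.28 kJ/s
C: 3.2/41 = 0.078 kJ/s

F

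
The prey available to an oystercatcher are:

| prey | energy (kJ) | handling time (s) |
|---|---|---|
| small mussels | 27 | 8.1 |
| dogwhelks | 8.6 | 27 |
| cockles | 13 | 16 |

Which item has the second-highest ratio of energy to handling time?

cockles

Profitability E/h (kJ/s): small mussels = 27/8.1 = 3.33, dogwhelks = 8.6/27 = 0.319, cockles = 13/16 = 0.812.
Ranked: small mussels > cockles > dogwhelks.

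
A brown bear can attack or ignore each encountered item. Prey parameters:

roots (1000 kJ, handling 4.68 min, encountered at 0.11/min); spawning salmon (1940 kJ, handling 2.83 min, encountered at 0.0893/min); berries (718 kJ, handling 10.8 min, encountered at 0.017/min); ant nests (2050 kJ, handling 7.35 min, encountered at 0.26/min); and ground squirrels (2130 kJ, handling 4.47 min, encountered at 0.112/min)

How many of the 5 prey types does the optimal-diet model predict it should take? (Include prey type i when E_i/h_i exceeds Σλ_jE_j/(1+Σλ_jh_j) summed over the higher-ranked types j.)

3

Profitabilities (E/h, kJ/min): spawning salmon 686, ground squirrels 477, ant nests 279, roots 214, berries 66.5. Add prey in this order while the next type's profitability exceeds the intake rate on those already taken.
Rate on top 1: 138.3. ground squirrels: 477 > 138.3 → include.
Rate on top 2: 234.9. ant nests: 279 > 234.9 → include.
Rate on top 3: 257.8. roots: 214 < 257.8 → exclude; stop.
Optimal diet: spawning salmon, ground squirrels, ant nests — 3 of 5 types.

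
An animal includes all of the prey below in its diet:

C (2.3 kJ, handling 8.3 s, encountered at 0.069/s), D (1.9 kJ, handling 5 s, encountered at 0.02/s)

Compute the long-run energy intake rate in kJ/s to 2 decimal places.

0.12 kJ/s

Energy encountered per unit search time: 0.069×2.3 + 0.02×1.9 = 0.1967 kJ/s.
Handling time per unit search time: 0.069×8.3 + 0.02×5 = 0.6727.
Rate = 0.1967/(1 + 0.6727) = 0.1176 kJ/s.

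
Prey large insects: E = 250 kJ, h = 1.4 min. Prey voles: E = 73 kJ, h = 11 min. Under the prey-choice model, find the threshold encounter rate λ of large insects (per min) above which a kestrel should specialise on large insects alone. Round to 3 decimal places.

The zero-one rule: include voles iff E₂/h₂ > λE₁/(1+λh₁). Equality gives the switch point.
λE₁h₂ = E₂ + λE₂h₁ ⇒ λ = E₂/(E₁h₂ − E₂h₁) = 73/(2750 − 102.2) = 0.02757 per min.

0.028 per min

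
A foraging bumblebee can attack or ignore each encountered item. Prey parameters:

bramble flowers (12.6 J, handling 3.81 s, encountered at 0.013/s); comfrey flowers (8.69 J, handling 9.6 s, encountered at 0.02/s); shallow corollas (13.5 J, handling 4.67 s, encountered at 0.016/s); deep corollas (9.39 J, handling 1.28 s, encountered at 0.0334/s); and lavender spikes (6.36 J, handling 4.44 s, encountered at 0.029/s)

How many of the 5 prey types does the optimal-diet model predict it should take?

E/h in descending order: deep corollas 7.34, bramble flowers 3.31, shallow corollas 2.89, lavender spikes 1.43, comfrey flowers 0.905 J/s. The optimal diet is the largest prefix of this list for which every included type satisfies E_i/h_i > R on the types above it.
Rate on top 1: 0.3008. bramble flowers: 3.31 > 0.3008 → include.
Rate on top 2: 0.4371. shallow corollas: 2.89 > 0.4371 → include.
Rate on top 3: 0.5942. lavender spikes: 1.43 > 0.5942 → include.
Rate on top 4: 0.6775. comfrey flowers: 0.905 > 0.6775 → include.
Optimal diet: deep corollas, bramble flowers, shallow corollas, lavender spikes, comfrey flowers — 5 of 5 types.

5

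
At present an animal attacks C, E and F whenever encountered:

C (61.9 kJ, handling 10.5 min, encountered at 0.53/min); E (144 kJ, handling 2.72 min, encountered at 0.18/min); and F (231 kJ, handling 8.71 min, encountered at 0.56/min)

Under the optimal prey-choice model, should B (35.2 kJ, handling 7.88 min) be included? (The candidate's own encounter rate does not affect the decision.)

No

On C, E and F alone, R = ΣλE/(1+Σλh) = 188.1/11.93 = 15.76 kJ/min.
B: E/h = 35.2/7.88 = 4.467 kJ/min.
Since 4.467 < R, time spent handling B is better spent searching.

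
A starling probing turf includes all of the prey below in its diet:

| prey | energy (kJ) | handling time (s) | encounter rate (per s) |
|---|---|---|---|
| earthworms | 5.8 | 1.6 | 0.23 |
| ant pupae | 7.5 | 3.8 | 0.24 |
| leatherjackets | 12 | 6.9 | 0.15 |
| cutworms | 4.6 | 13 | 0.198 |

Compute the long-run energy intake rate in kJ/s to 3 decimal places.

0.992 kJ/s

R = (0.23×5.8 + 0.24×7.5 + 0.15×12 + 0.198×4.6) / (1 + 0.23×1.6 + 0.24×3.8 + 0.15×6.9 + 0.198×13) = 5.845/5.889 = 0.9925 kJ/s.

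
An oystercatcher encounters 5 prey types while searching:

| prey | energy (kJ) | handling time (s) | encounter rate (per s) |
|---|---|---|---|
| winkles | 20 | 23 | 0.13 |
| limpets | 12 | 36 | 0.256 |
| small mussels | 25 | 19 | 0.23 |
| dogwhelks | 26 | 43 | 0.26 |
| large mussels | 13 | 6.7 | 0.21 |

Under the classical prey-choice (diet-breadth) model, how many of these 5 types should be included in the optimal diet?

Rank by E/h (kJ/s): large mussels 1.94, small mussels 1.32, winkles 0.87, dogwhelks 0.605, limpets 0.333. Include each in turn until the next type's E/h falls below the running intake rate.
Rate on top 1: 1.134. small mussels: 1.32 > 1.134 → include.
Rate on top 2: 1.251. winkles: 0.87 < 1.251 → exclude; stop.
Optimal diet: large mussels, small mussels — 2 of 5 types.

2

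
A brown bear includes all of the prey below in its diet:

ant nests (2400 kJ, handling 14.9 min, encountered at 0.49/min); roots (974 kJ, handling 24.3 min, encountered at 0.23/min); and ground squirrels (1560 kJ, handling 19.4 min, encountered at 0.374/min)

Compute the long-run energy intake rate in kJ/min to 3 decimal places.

R = Σλ_iE_i / (1 + Σλ_ih_i)
Numerator: 0.49×2400 + 0.23×974 + 0.374×1560 = 1983
Denominator: 1 + 0.49×14.9 + 0.23×24.3 + 0.374×19.4 = 21.15
R = 1983/21.15 = 93.8 kJ/min

93.800 kJ/min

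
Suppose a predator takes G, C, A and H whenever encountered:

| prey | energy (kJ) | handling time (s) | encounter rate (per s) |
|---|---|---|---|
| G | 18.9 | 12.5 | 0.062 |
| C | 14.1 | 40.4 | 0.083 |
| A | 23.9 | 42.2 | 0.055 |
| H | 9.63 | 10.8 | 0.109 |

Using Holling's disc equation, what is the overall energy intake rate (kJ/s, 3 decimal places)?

0.546 kJ/s

R = (0.062×18.9 + 0.083×14.1 + 0.055×23.9 + 0.109×9.63) / (1 + 0.062×12.5 + 0.083×40.4 + 0.055×42.2 + 0.109×10.8) = 4.706/8.626 = 0.5456 kJ/s.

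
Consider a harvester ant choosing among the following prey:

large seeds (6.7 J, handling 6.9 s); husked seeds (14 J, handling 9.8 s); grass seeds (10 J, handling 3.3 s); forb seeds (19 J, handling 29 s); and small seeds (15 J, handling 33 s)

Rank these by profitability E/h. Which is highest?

Profitability E/h (J/s): large seeds = 6.7/6.9 = 0.971, husked seeds = 14/9.8 = 1.43, grass seeds = 10/3.3 = 3.03, forb seeds = 19/29 = 0.655, small seeds = 15/33 = 0.455.
Ranked: grass seeds > husked seeds > large seeds > forb seeds > small seeds.

grass seeds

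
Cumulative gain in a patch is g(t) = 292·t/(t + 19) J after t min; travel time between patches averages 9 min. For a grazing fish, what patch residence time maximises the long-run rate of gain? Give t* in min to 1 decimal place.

13.1 min

By the marginal value theorem, leave when the instantaneous gain rate g'(t) equals the habitat-wide average g(t)/(T + t).
g'(t) = 292·19/(t + 19)². Setting 292·19/(t+19)² = 292t/[(t+19)(9+t)] gives 19(9+t) = t(t+19), so t² = 19×9 = 171.
t* = √171 = 13.08 min.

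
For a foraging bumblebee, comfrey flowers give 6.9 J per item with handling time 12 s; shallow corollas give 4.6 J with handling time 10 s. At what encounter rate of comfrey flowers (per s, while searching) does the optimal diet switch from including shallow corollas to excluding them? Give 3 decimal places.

Drop shallow corollas once their profitability E₂/h₂ falls below the rate achievable on comfrey flowers alone: E₂/h₂ = λE₁/(1 + λh₁).
Solve for λ: λE₁h₂ = E₂(1 + λh₁) → λ(E₁h₂ − E₂h₁) = E₂ → λ = E₂/(E₁h₂ − E₂h₁).
λ = 4.6/(6.9×10 − 4.6×12) = 4.6/13.8 = 0.3333 per s.

0.333 per s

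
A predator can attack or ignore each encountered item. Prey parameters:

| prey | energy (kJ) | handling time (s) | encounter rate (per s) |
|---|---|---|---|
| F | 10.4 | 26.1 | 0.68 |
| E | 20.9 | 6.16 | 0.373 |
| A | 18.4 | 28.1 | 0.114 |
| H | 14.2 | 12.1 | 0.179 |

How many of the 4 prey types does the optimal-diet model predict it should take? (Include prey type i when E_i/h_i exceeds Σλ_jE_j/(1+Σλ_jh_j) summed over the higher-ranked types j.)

Rank by E/h (kJ/s): E 3.39, H 1.17, A 0.655, F 0.398. Include each in turn until the next type's E/h falls below the running intake rate.
Rate on top 1: 2.364. H: 1.17 < 2.364 → exclude; stop.
Optimal diet: E — 1 of 4 types.

1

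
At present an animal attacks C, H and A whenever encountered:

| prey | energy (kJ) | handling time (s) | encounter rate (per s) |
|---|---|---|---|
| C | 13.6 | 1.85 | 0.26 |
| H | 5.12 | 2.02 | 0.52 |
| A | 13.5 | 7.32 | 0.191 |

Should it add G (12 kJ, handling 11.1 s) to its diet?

Intake rate on the current diet: R = (0.26×13.6 + 0.52×5.12 + 0.191×13.5) / (1 + 0.26×1.85 + 0.52×2.02 + 0.191×7.32) = 8.777/3.93 = 2.234 kJ/s.
Profitability of G: 12/11.1 = 1.081 kJ/s.
Since 1.081 < R, time spent handling G is better spent searching.

No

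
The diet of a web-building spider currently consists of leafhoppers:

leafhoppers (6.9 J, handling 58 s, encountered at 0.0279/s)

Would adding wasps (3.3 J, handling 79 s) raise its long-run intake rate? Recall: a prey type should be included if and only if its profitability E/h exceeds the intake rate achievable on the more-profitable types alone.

No

Intake rate on the current diet: R = (0.0279×6.9) / (1 + 0.0279×58) = 0.1925/2.618 = 0.07353 J/s.
wasps: E/h = 3.3/79 = 0.04177 J/s.
0.04177 < 0.07353, so adding wasps would lower the average — exclude it.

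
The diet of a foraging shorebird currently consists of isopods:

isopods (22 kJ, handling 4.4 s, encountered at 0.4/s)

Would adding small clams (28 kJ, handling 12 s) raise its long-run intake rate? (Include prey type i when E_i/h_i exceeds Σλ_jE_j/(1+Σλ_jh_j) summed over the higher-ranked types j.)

Current rate: (0.4×22)/(1 + 0.4×4.4) = 3.188 kJ/s.
small clams: E/h = 28/12 = 2.333 kJ/s.
2.333 < 3.188, so adding small clams would lower the average — exclude it.

No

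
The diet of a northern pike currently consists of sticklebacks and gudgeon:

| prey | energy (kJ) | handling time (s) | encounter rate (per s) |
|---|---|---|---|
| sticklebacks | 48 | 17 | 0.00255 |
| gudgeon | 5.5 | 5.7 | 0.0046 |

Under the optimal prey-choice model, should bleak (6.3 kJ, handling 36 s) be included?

Yes

Current rate: (0.00255×48 + 0.0046×5.5)/(1 + 0.00255×17 + 0.0046×5.7) = 0.1381 kJ/s.
Profitability of bleak: 6.3/36 = 0.175 kJ/s.
0.175 > 0.1381, so adding bleak raises the average — include it.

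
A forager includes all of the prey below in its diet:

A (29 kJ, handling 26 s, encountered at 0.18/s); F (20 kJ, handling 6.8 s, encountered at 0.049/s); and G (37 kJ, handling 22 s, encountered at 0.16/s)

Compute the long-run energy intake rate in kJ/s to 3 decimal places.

R = Σλ_iE_i / (1 + Σλ_ih_i)
Numerator: 0.18×29 + 0.049×20 + 0.16×37 = 12.12
Denominator: 1 + 0.18×26 + 0.049×6.8 + 0.16×22 = 9.533
R = 12.12/9.533 = 1.271 kJ/s

1.271 kJ/s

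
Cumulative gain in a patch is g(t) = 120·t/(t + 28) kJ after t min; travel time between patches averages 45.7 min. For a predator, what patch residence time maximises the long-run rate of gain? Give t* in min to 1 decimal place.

Maximise g(t)/(T+t): set derivative to zero → g'(t)(T+t) = g(t).
g'(t) = 120·28/(t + 28)². Setting 120·28/(t+28)² = 120t/[(t+28)(45.7+t)] gives 28(45.7+t) = t(t+28), so t² = 28×45.7 = 1280.
t* = √1280 = 35.77 min.

35.8 min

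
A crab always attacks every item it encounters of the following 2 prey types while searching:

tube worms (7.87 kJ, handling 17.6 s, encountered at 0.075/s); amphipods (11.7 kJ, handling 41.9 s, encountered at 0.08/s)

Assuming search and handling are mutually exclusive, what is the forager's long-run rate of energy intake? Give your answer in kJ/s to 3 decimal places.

0.269 kJ/s

R = (0.075×7.87 + 0.08×11.7) / (1 + 0.075×17.6 + 0.08×41.9) = 1.526/5.672 = 0.2691 kJ/s.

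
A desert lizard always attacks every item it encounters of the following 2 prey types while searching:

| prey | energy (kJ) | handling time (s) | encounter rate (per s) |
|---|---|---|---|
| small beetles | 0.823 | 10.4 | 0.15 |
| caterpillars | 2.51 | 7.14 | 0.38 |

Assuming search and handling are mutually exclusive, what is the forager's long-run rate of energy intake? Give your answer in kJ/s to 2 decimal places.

0.20 kJ/s

R = Σλ_iE_i / (1 + Σλ_ih_i)
Numerator: 0.15×0.823 + 0.38×2.51 = 1.077
Denominator: 1 + 0.15×10.4 + 0.38×7.14 = 5.273
R = 1.077/5.273 = 0.2043 kJ/s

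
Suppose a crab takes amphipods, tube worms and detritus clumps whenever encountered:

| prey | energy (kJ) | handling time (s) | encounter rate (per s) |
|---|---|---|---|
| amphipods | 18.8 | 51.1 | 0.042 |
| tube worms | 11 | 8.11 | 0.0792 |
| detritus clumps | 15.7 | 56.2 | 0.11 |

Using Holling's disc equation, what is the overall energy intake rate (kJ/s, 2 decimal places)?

R = Σλ_iE_i / (1 + Σλ_ih_i)
Numerator: 0.042×18.8 + 0.0792×11 + 0.11×15.7 = 3.388
Denominator: 1 + 0.042×51.1 + 0.0792×8.11 + 0.11×56.2 = 9.971
R = 3.388/9.971 = 0.3398 kJ/s

0.34 kJ/s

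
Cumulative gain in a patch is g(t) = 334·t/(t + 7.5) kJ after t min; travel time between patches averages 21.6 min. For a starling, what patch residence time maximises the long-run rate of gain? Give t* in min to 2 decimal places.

By the marginal value theorem, leave when the instantaneous gain rate g'(t) equals the habitat-wide average g(t)/(T + t).
g'(t) = 334·7.5/(t + 7.5)². Setting 334·7.5/(t+7.5)² = 334t/[(t+7.5)(21.6+t)] gives 7.5(21.6+t) = t(t+7.5), so t² = 7.5×21.6 = 162.
t* = √162 = 12.73 min.

12.73 min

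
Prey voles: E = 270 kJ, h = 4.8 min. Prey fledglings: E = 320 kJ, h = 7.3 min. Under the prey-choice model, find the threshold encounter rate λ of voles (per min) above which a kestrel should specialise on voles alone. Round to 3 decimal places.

At the threshold, the rate on voles alone equals the profitability of fledglings: λ·270/(1 + λ·4.8) = 320/7.3 = 43.84.
Rearranging, λ(270 − 43.84×4.8) = 43.84, so λ = 43.84/59.59 = 0.7356 per min.

0.736 per min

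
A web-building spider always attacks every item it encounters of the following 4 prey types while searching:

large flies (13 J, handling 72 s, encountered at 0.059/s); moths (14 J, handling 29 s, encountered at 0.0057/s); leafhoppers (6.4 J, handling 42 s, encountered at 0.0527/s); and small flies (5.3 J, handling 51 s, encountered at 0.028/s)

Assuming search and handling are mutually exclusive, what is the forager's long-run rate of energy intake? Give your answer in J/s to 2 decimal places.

0.15 J/s

R = (0.059×13 + 0.0057×14 + 0.0527×6.4 + 0.028×5.3) / (1 + 0.059×72 + 0.0057×29 + 0.0527×42 + 0.028×51) = 1.332/9.055 = 0.1472 J/s.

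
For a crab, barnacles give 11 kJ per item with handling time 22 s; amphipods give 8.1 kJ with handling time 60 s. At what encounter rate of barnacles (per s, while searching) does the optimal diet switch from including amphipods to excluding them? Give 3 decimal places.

The zero-one rule: include amphipods iff E₂/h₂ > λE₁/(1+λh₁). Equality gives the switch point.
λE₁h₂ = E₂ + λE₂h₁ ⇒ λ = E₂/(E₁h₂ − E₂h₁) = 8.1/(660 − 178.2) = 0.01681 per s.

0.017 per s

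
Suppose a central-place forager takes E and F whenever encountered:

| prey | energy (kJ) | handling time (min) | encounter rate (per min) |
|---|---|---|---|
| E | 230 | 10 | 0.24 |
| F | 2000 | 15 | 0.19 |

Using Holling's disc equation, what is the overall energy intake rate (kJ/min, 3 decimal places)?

69.632 kJ/min

R = Σλ_iE_i / (1 + Σλ_ih_i)
Numerator: 0.24×230 + 0.19×2000 = 435.2
Denominator: 1 + 0.24×10 + 0.19×15 = 6.25
R = 435.2/6.25 = 69.63 kJ/min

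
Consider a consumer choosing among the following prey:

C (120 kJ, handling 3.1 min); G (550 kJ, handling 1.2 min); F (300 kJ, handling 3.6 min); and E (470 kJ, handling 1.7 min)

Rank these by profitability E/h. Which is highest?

Profitability E/h (kJ/min): C = 120/3.1 = 38.7, G = 550/1.2 = 458, F = 300/3.6 = 83.3, E = 470/1.7 = 276.
Ranked: G > E > F > C.

G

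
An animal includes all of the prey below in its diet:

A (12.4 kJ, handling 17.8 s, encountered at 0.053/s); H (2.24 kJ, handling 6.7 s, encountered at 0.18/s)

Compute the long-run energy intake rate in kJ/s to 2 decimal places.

0.34 kJ/s

R = Σλ_iE_i / (1 + Σλ_ih_i)
Numerator: 0.053×12.4 + 0.18×2.24 = 1.06
Denominator: 1 + 0.053×17.8 + 0.18×6.7 = 3.149
R = 1.06/3.149 = 0.3367 kJ/s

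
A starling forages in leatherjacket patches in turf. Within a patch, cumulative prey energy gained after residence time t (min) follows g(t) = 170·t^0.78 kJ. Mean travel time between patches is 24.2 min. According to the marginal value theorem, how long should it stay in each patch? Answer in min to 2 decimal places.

Maximise g(t)/(T+t): set derivative to zero → g'(t)(T+t) = g(t).
g'(t) = 0.78·170·t^-0.22. Setting 0.78·170·t^-0.22 = 170·t^0.78/(24.2+t) gives 0.78(24.2+t) = t, so 0.22·t = 0.78×24.2.
t* = 0.78×24.2/0.22 = 85.8 min.

85.80 min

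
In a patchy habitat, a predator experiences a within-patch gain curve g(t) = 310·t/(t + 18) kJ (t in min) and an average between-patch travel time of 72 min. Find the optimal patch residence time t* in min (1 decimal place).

By the marginal value theorem, leave when the instantaneous gain rate g'(t) equals the habitat-wide average g(t)/(T + t).
g'(t) = 310·18/(t + 18)². Setting 310·18/(t+18)² = 310t/[(t+18)(72+t)] gives 18(72+t) = t(t+18), so t² = 18×72 = 1296.
t* = √1296 = 36 min.

36.0 min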